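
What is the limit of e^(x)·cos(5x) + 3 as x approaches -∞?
Evaluate the dominant behaviour as x → -∞; each term tends to a finite value or vanishes.
Limit = 3.

Final answer: 3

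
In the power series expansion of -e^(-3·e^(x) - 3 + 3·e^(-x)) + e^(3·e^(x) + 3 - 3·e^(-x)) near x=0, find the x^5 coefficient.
Expand to order 5: -e^(-3·e^(x) - 3 + 3·e^(-x)) + e^(3·e^(x) + 3 - 3·e^(-x)) = x^5·(1657·e^(-3)/20 + 1657·e^(3)/20) + x^4·(-60·e^(-3) + 60·e^(3)) + x^3·(37·e^(-3) + 37·e^(3)) + x^2·(-18·e^(-3) + 18·e^(3)) + x·(6·e^(-3) + 6·e^(3)) - e^(-3) + e^(3) + O(x^6).
The coefficient of x^5 is 1657·e^(-3)/20 + 1657·e^(3)/20.

Final answer: 1657·e^(-3)/20 + 1657·e^(3)/20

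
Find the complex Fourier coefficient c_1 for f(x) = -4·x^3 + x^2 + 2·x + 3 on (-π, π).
Compute the real Fourier coefficients first: a_1 = -4, b_1 = 52 - 8·π^2.
Then c_1 = (a_1 − i·b_1)/2 = -2 - 26·i + 4·i·π^2.

Final answer: -2 - 26·i + 4·i·π^2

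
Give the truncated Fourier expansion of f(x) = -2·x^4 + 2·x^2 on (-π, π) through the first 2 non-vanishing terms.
(-104 + 16·π^2)·cos(x) - 2·π^4/5 + 2·π^2/3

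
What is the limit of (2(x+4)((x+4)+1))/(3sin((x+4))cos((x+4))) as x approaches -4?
Both numerator and denominator → 0 as x → -4; this is a 0/0 indeterminate form.
Expand each to leading order near x = -4: numerator ~ 2·(x + 4), denominator ~ 3·(x + 4).
The limit of the ratio is 2/3.

Final answer: 2/3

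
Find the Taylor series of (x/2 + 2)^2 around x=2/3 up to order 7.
49/9 + 7·(x - 2/3)/3 + (x - 2/3)^2/4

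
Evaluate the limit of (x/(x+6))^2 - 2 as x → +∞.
As x → +∞: x/(x+6) = 1/(1 + 6/x) → 1, and the 2nd power of a limit-1 base also → 1; with the additive constant, 1 - 2 = -1.
Limit = -1.

Final answer: -1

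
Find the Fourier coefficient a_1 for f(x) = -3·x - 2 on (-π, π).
a_1 = (1/π) ∫_{-π}^{π} f(x)·cos(1x) dx.
Evaluate the integral (use parity and integration by parts as needed): a_1 = 0.

Final answer: 0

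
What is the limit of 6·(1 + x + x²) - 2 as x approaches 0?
Direct substitution at x = 0 gives 4.

Final answer: 4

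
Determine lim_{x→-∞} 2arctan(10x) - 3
Evaluate the dominant behaviour as x → -∞; each term tends to a finite value or vanishes.
Limit = -π - 3.

Final answer: -π - 3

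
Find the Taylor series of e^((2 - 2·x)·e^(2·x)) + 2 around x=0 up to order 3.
2·x^2·e^(2) + 2·x·e^(2) + 2 + e^(2)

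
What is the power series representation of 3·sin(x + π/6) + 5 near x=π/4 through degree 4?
3·√(2)/4 + 3·√(6)/4 + 5 + (-3·√(2)/4 + 3·√(6)/4)·(x - π/4) + (-3·√(6)/8 - 3·√(2)/8)·(x - π/4)^2 + (-√(6)/8 + √(2)/8)·(x - π/4)^3 + (√(2)/32 + √(6)/32)·(x - π/4)^4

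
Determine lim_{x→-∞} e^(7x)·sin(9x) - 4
Evaluate the dominant behaviour as x → -∞; each term tends to a finite value or vanishes.
Limit = -4.

Final answer: -4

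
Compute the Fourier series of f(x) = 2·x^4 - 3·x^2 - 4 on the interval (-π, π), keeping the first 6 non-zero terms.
(108 - 16·π^2)·cos(x) + (-9 + 4·π^2)·cos(2·x) + (68/27 - 16·π^2/9)·cos(3·x) + (-9/8 + π^2)·cos(4·x) + (396/625 - 16·π^2/25)·cos(5·x) - π^2 - 4 + 2·π^4/5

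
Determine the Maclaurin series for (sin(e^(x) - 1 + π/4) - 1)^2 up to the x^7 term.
x^7·(-1 + √(2)/2)^2·(√(2)/(48·(-1 + √(2)/2)) + 31/(180·(-1 + √(2)/2)^2)) + x^6·(-1 + √(2)/2)^2·(-13/(120·(-1 + √(2)/2)^2) - 41·√(2)/(720·(-1 + √(2)/2))) + x^5·(-1 + √(2)/2)^2·(-11/(24·(-1 + √(2)/2)^2) - 7·√(2)/(30·(-1 + √(2)/2))) + x^4·(-1 + √(2)/2)^2·(-1/(2·(-1 + √(2)/2)^2) - 11·√(2)/(24·(-1 + √(2)/2))) - √(2)·x^3·(-1 + √(2)/2)/2 + x^2/2 + √(2)·x·(-1 + √(2)/2) + (-1 + √(2)/2)^2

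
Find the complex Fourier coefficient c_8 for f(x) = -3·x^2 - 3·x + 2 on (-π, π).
Compute the real Fourier coefficients first: a_8 = -3/16, b_8 = 3/4.
Then c_8 = (a_8 − i·b_8)/2 = -3/32 - 3·i/8.

Final answer: -3/32 - 3·i/8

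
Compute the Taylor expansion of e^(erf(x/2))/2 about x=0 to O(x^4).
x^3·(-1/(24·√(π)) + 1/(12·π^(3/2))) + x^2/(4·π) + x/(2·√(π)) + 1/2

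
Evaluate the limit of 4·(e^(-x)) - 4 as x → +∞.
Evaluate the dominant behaviour as x → +∞; each term tends to a finite value or vanishes.
Limit = -4.

Final answer: -4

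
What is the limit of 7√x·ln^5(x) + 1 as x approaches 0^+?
The product is a 0·∞ indeterminate form at x → 0⁺.
Rewrite the product as 7·ln^5(x) / x^(-1/2) and apply L'Hôpital, or use the standard hierarchy x^(-1/2) ≫ |ln x|^5 as x → 0⁺.
The indeterminate product → 0, so the limit = 1.

Final answer: 1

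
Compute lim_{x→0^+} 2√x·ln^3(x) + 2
The product is a 0·∞ indeterminate form at x → 0⁺.
Rewrite the product as 2·ln^3(x) / x^(-1/2) and apply L'Hôpital, or use the standard hierarchy x^(-1/2) ≫ |ln x|^3 as x → 0⁺.
The indeterminate product → 0, so the limit = 2.

Final answer: 2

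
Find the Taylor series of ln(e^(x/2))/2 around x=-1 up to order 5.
-1/4 + (x + 1)/4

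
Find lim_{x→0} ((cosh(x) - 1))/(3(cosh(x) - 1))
Both numerator and denominator → 0 as x → 0; this is a 0/0 indeterminate form.
Expand each to leading order near x = 0: numerator ~ x^2/2, denominator ~ 3·x^2/2.
The limit of the ratio is 1/3.

Final answer: 1/3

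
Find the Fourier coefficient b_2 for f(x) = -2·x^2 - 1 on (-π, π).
b_2 = (1/π) ∫_{-π}^{π} f(x)·sin(2x) dx.
Evaluate the integral (use parity and integration by parts as needed): b_2 = 0.

Final answer: 0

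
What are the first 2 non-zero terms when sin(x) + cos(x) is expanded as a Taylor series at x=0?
x + 1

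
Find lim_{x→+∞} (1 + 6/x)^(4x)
As x → +∞: write (1 + 6/x)^(4x) = ((1 + 6/x)^x)^4 → (e^6)^4 = e^24.
Limit = e^(24).

Final answer: e^(24)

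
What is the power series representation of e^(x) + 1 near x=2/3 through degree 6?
1 + e^(2/3) + e^(2/3)·(x - 2/3) + e^(2/3)·(x - 2/3)^2/2 + e^(2/3)·(x - 2/3)^3/6 + e^(2/3)·(x - 2/3)^4/24 + e^(2/3)·(x - 2/3)^5/120 + e^(2/3)·(x - 2/3)^6/720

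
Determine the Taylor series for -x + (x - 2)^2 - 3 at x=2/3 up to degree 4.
-17/9 - 11·(x - 2/3)/3 + (x - 2/3)^2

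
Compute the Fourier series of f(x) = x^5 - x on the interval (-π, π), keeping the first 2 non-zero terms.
(-40·π^2 + 2·π^4 + 238)·sin(x) + (-π^4 - 13/2 + 5·π^2)·sin(2·x)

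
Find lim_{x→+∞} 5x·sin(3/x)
As x → +∞: let u = 3/x → 0⁺; then 5·x·sin(3/x) = 5·3·sin(u)/u → 5·3·1 = 15.
Limit = 15.

Final answer: 15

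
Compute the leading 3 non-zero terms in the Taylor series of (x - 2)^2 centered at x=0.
x^2 - 4·x + 4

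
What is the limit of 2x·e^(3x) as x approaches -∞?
This is a 0·∞ indeterminate form at x → -∞.
Rewrite the product as 2x / e^(-3x) (an ∞/∞ form) and apply L'Hôpital, or use the standard hierarchy e^(3|x|) ≫ |x| as x → -∞.
The indeterminate product → 0, so the limit = 0.

Final answer: 0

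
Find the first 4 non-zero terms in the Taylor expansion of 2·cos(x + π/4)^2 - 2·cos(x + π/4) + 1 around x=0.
x^3·(4/3 - √(2)/6) + √(2)·x^2/2 + x·(-2 + √(2)) - √(2) + 2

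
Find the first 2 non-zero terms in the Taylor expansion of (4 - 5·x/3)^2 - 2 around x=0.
14 - 40·x/3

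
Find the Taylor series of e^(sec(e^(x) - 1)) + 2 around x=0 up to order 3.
e·x^3/2 + e·x^2/2 + 2 + e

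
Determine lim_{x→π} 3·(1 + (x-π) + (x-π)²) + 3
Direct substitution at x = π gives 6.

Final answer: 6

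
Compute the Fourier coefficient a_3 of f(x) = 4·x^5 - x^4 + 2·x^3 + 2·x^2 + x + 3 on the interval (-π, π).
a_3 = (1/π) ∫_{-π}^{π} f(x)·cos(3x) dx.
Evaluate the integral (use parity and integration by parts as needed): a_3 = -40/27 + 8·π^2/9.

Final answer: -40/27 + 8·π^2/9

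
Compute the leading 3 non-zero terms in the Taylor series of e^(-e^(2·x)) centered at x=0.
4·x^3·e^(-1)/3 - 2·x·e^(-1) + e^(-1)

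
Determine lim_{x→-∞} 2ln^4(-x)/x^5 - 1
The quotient is an ∞/∞ indeterminate form as x → -∞.
Compare growth rates of the dominant terms (exponentials ≫ polynomials ≫ logarithms), or apply L'Hôpital's rule; the quotient → 0.
Adding the constant: 0 - 1 = -1. Limit = -1.

Final answer: -1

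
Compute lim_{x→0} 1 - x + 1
Direct substitution at x = 0 gives 2.

Final answer: 2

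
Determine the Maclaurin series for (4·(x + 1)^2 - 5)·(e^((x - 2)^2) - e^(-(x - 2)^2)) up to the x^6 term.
x^6·(-10211·e^(4)/90 - 1147·e^(-4)/90) + x^5·(-782·e^(-4)/15 + 1738·e^(4)/15) + x^4·(-201·e^(4)/2 - 469·e^(-4)/6) + x^3·(-196·e^(-4)/3 + 212·e^(4)/3) + x^2·(-37·e^(4) - 29·e^(-4)) + x·(-4·e^(-4) + 12·e^(4)) - e^(4) + e^(-4)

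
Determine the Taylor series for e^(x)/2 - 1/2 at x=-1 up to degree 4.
(1 - e)·e^(-1)/2 + e^(-1)·(x + 1)/2 + e^(-1)·(x + 1)^2/4 + e^(-1)·(x + 1)^3/12 + e^(-1)·(x + 1)^4/48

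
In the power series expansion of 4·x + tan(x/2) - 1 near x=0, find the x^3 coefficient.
Expand to order 3: 4·x + tan(x/2) - 1 = x^3/24 + 9·x/2 - 1 + O(x^4).
The coefficient of x^3 is 1/24.

Final answer: 1/24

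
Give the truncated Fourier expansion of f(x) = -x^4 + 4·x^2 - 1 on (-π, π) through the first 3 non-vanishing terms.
(-64 + 8·π^2)·cos(x) + (7 - 2·π^2)·cos(2·x) - π^4/5 - 1 + 4·π^2/3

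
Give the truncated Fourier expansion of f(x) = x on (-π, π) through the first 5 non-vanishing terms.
2·sin(x) - sin(2·x) + 2·sin(3·x)/3 - sin(4·x)/2 + 2·sin(5·x)/5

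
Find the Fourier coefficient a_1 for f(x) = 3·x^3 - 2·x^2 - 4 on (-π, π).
a_1 = (1/π) ∫_{-π}^{π} f(x)·cos(1x) dx.
Evaluate the integral (use parity and integration by parts as needed): a_1 = 8.

Final answer: 8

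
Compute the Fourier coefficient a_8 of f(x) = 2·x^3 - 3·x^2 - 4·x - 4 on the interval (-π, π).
a_8 = (1/π) ∫_{-π}^{π} f(x)·cos(8x) dx.
Evaluate the integral (use parity and integration by parts as needed): a_8 = -3/16.

Final answer: -3/16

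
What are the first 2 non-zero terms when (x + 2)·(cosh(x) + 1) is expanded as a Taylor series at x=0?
2·x + 4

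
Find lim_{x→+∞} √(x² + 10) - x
This is an ∞ − ∞ indeterminate form.
Multiply and divide by the conjugate √(x²+10) + x; the x² terms cancel, leaving 10/(√(x²+10)+x) → 0.
Limit = 0.

Final answer: 0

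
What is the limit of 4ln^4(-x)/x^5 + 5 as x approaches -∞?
The quotient is an ∞/∞ indeterminate form as x → -∞.
Compare growth rates of the dominant terms (exponentials ≫ polynomials ≫ logarithms), or apply L'Hôpital's rule; the quotient → 0.
Adding the constant: 0 + 5 = 5. Limit = 5.

Final answer: 5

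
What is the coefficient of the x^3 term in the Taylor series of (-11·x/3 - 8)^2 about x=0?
Expand to order 3: (-11·x/3 - 8)^2 = 121·x^2/9 + 176·x/3 + 64 + O(x^4).
The coefficient of x^3 is 0.

Final answer: 0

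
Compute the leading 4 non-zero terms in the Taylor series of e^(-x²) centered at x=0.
-x^6/6 + x^4/2 - x^2 + 1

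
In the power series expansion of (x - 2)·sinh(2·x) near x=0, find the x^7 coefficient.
Expand to order 7: (x - 2)·sinh(2·x) = -16·x^7/315 + 4·x^6/15 - 8·x^5/15 + 4·x^4/3 - 8·x^3/3 + 2·x^2 - 4·x + O(x^8).
The coefficient of x^7 is -16/315.

Final answer: -16/315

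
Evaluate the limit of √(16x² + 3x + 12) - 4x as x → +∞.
As x → +∞: multiply by the conjugate to get (3x+12)/(√(16x²+3x+12)+4x); the denominator ~ 8x, so the limit is 3/8.
Limit = 3/8.

Final answer: 3/8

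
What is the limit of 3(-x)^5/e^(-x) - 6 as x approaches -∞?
The quotient is an ∞/∞ indeterminate form as x → -∞.
Compare growth rates of the dominant terms (exponentials ≫ polynomials ≫ logarithms), or apply L'Hôpital's rule; the quotient → 0.
Adding the constant: 0 - 6 = -6. Limit = -6.

Final answer: -6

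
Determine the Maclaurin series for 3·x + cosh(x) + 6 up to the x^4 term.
x^4/24 + x^2/2 + 3·x + 7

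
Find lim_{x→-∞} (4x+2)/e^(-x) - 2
The quotient is an ∞/∞ indeterminate form as x → -∞.
Compare growth rates of the dominant terms (exponentials ≫ polynomials ≫ logarithms), or apply L'Hôpital's rule; the quotient → 0.
Adding the constant: 0 - 2 = -2. Limit = -2.

Final answer: -2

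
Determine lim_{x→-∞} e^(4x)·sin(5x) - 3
Evaluate the dominant behaviour as x → -∞; each term tends to a finite value or vanishes.
Limit = -3.

Final answer: -3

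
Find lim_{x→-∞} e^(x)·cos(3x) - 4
Evaluate the dominant behaviour as x → -∞; each term tends to a finite value or vanishes.
Limit = -4.

Final answer: -4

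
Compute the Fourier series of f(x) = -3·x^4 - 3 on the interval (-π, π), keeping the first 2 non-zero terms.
(-144 + 24·π^2)·cos(x) - 3·π^4/5 - 3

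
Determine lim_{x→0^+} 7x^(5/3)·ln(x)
This is a 0·∞ indeterminate form at x → 0⁺.
Rewrite the product as 7·ln(x) / x^(-5/3) and apply L'Hôpital, or use the standard hierarchy x^(-5/3) ≫ |ln x| as x → 0⁺.
The indeterminate product → 0, so the limit = 0.

Final answer: 0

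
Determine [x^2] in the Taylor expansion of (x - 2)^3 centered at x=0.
Expand to order 2: (x - 2)^3 = -6·x^2 + 12·x - 8 + O(x^3).
The coefficient of x^2 is -6.

Final answer: -6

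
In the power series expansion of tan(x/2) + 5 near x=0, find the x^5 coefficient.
Expand to order 5: tan(x/2) + 5 = x^5/240 + x^3/24 + x/2 + 5 + O(x^6).
The coefficient of x^5 is 1/240.

Final answer: 1/240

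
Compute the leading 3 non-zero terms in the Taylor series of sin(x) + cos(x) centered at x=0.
-x^2/2 + x + 1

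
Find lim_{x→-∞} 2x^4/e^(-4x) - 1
The quotient is an ∞/∞ indeterminate form as x → -∞.
Compare growth rates of the dominant terms (exponentials ≫ polynomials ≫ logarithms), or apply L'Hôpital's rule; the quotient → 0.
Adding the constant: 0 - 1 = -1. Limit = -1.

Final answer: -1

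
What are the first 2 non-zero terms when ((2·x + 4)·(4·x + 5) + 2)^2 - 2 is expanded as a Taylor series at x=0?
1144·x + 482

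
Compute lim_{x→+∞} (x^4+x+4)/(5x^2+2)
This is an ∞/∞ indeterminate form as x → +∞.
Divide numerator and denominator by x^4 and let the lower-order terms vanish; the numerator's degree 4 exceeds the denominator's degree 2, so the quotient diverges.
Limit = ∞.

Final answer: ∞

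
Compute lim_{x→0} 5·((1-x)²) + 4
Direct substitution at x = 0 gives 9.

Final answer: 9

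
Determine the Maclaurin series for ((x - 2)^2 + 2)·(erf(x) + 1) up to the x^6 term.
-4·x^6/(5·√(π)) + 8·x^5/(15·√(π)) + 8·x^4/(3·√(π)) - 2·x^3/√(π) + x^2·(1 - 8/√(π)) + x·(-4 + 12/√(π)) + 6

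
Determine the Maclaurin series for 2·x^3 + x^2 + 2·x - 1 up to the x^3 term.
2·x^3 + x^2 + 2·x - 1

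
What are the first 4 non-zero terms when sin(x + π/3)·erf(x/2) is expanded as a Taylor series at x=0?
-x^4/(8·√(π)) - 7·√(3)·x^3/(24·√(π)) + x^2/(2·√(π)) + √(3)·x/(2·√(π))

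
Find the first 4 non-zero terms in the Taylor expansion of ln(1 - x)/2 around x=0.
-x^4/8 - x^3/6 - x^2/4 - x/2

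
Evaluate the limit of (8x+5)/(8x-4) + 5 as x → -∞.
Evaluate the dominant behaviour as x → -∞; each term tends to a finite value or vanishes.
Limit = 6.

Final answer: 6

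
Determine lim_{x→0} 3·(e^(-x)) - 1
Direct substitution at x = 0 gives 2.

Final answer: 2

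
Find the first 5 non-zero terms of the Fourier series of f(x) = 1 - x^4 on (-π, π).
(-48 + 8·π^2)·cos(x) + (3 - 2·π^2)·cos(2·x) + (-16/27 + 8·π^2/9)·cos(3·x) + (3/16 - π^2/2)·cos(4·x) - π^4/5 + 1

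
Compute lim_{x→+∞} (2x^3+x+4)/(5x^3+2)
This is an ∞/∞ indeterminate form as x → +∞.
Divide numerator and denominator by x^3 and let the lower-order terms vanish; the leading terms give 2/5.
Limit = 2/5.

Final answer: 2/5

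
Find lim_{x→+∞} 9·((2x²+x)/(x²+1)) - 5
Evaluate the dominant behaviour as x → +∞; each term tends to a finite value or vanishes.
Limit = 13.

Final answer: 13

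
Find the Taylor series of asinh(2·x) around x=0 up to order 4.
-4·x^3/3 + 2·x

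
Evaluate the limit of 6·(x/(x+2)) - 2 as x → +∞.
Evaluate the dominant behaviour as x → +∞; each term tends to a finite value or vanishes.
Limit = 4.

Final answer: 4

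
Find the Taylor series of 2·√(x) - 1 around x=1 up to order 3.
1 + (x - 1) - (x - 1)^2/4 + (x - 1)^3/8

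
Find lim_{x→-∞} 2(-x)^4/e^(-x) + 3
The quotient is an ∞/∞ indeterminate form as x → -∞.
Compare growth rates of the dominant terms (exponentials ≫ polynomials ≫ logarithms), or apply L'Hôpital's rule; the quotient → 0.
Adding the constant: 0 + 3 = 3. Limit = 3.

Final answer: 3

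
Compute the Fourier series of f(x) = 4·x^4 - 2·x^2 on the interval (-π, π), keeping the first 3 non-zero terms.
(200 - 32·π^2)·cos(x) + (-14 + 8·π^2)·cos(2·x) - 2·π^2/3 + 4·π^4/5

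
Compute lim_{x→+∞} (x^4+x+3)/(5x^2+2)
This is an ∞/∞ indeterminate form as x → +∞.
Divide numerator and denominator by x^4 and let the lower-order terms vanish; the numerator's degree 4 exceeds the denominator's degree 2, so the quotient diverges.
Limit = ∞.

Final answer: ∞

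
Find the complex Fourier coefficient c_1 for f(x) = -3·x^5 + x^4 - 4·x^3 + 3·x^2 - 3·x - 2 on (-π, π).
Compute the real Fourier coefficients first: a_1 = 36 - 8·π^2, b_1 = -678 - 6·π^4 + 112·π^2.
Then c_1 = (a_1 − i·b_1)/2 = -4·π^2 + 18 - 56·i·π^2 + 3·i·π^4 + 339·i.

Final answer: -4·π^2 + 18 - 56·i·π^2 + 3·i·π^4 + 339·i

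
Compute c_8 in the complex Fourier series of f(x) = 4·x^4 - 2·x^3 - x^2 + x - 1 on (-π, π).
Compute the real Fourier coefficients first: a_8 = -7/64 + π^2/2, b_8 = -19/64 + π^2/2.
Then c_8 = (a_8 − i·b_8)/2 = -7/128 + π^2/4 - i·π^2/4 + 19·i/128.

Final answer: -7/128 + π^2/4 - i·π^2/4 + 19·i/128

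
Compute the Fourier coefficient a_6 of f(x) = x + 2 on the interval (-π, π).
a_6 = (1/π) ∫_{-π}^{π} f(x)·cos(6x) dx.
Evaluate the integral (use parity and integration by parts as needed): a_6 = 0.

Final answer: 0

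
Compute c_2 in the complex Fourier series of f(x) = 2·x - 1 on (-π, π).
Compute the real Fourier coefficients first: a_2 = 0, b_2 = -2.
Then c_2 = (a_2 − i·b_2)/2 = i.

Final answer: i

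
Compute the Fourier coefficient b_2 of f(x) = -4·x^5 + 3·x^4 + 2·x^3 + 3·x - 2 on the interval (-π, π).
b_2 = (1/π) ∫_{-π}^{π} f(x)·sin(2x) dx.
Evaluate the integral (use parity and integration by parts as needed): b_2 = -22·π^2 + 30 + 4·π^4.

Final answer: -22·π^2 + 30 + 4·π^4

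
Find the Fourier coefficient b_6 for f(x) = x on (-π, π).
b_6 = (1/π) ∫_{-π}^{π} f(x)·sin(6x) dx.
Evaluate the integral (use parity and integration by parts as needed): b_6 = -1/3.

Final answer: -1/3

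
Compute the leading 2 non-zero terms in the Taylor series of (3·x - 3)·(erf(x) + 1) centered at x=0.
x·(3 - 6/√(π)) - 3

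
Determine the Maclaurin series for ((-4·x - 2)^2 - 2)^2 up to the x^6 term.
256·x^4 + 512·x^3 + 320·x^2 + 64·x + 4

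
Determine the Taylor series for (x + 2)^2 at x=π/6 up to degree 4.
π^2/36 + 2·π/3 + 4 + (π/3 + 4)·(x - π/6) + (x - π/6)^2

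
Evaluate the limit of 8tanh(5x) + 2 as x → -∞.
Evaluate the dominant behaviour as x → -∞; each term tends to a finite value or vanishes.
Limit = -6.

Final answer: -6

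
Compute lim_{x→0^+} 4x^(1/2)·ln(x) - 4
The product is a 0·∞ indeterminate form at x → 0⁺.
Rewrite the product as 4·ln(x) / x^(-1/2) and apply L'Hôpital, or use the standard hierarchy x^(-1/2) ≫ |ln x| as x → 0⁺.
The indeterminate product → 0, so the limit = -4.

Final answer: -4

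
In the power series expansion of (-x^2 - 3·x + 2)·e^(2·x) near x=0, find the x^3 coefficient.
Expand to order 3: (-x^2 - 3·x + 2)·e^(2·x) = -16·x^3/3 - 3·x^2 + x + 2 + O(x^4).
The coefficient of x^3 is -16/3.

Final answer: -16/3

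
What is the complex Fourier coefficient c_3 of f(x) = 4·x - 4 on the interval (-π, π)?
Compute the real Fourier coefficients first: a_3 = 0, b_3 = 8/3.
Then c_3 = (a_3 − i·b_3)/2 = -4·i/3.

Final answer: -4·i/3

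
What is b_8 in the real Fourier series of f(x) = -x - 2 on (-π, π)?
b_8 = (1/π) ∫_{-π}^{π} f(x)·sin(8x) dx.
Evaluate the integral (use parity and integration by parts as needed): b_8 = 1/4.

Final answer: 1/4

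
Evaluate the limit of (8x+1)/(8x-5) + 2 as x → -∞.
Evaluate the dominant behaviour as x → -∞; each term tends to a finite value or vanishes.
Limit = 3.

Final answer: 3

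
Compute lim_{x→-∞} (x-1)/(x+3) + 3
Evaluate the dominant behaviour as x → -∞; each term tends to a finite value or vanishes.
Limit = 4.

Final answer: 4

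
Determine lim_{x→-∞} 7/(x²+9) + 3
Evaluate the dominant behaviour as x → -∞; each term tends to a finite value or vanishes.
Limit = 3.

Final answer: 3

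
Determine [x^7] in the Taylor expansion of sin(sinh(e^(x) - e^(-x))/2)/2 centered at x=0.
Expand to order 7: sin(sinh(e^(x) - e^(-x))/2)/2 = -223·x^7/1260 + x^5/30 + x^3/3 + x/2 + O(x^8).
The coefficient of x^7 is -223/1260.

Final answer: -223/1260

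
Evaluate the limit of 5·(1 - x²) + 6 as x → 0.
Direct substitution at x = 0 gives 11.

Final answer: 11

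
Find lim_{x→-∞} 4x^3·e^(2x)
This is a 0·∞ indeterminate form at x → -∞.
Rewrite the product as 4x^3 / e^(-2x) (an ∞/∞ form) and apply L'Hôpital, or use the standard hierarchy e^(2|x|) ≫ |x^3| as x → -∞.
The indeterminate product → 0, so the limit = 0.

Final answer: 0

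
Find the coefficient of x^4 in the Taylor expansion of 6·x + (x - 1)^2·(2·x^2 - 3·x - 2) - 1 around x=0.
Expand to order 4: 6·x + (x - 1)^2·(2·x^2 - 3·x - 2) - 1 = 2·x^4 - 7·x^3 + 6·x^2 + 7·x - 3 + O(x^5).
The coefficient of x^4 is 2.

Final answer: 2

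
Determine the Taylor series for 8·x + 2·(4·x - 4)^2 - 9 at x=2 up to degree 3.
39 + 72·(x - 2) + 32·(x - 2)^2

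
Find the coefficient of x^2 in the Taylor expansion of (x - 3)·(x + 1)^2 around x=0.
Expand to order 2: (x - 3)·(x + 1)^2 = -x^2 - 5·x - 3 + O(x^3).
The coefficient of x^2 is -1.

Final answer: -1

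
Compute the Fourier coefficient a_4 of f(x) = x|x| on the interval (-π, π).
a_4 = (1/π) ∫_{-π}^{π} f(x)·cos(4x) dx.
Evaluate the integral (use parity and integration by parts as needed): a_4 = 0.

Final answer: 0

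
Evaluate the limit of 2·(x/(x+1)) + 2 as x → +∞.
Evaluate the dominant behaviour as x → +∞; each term tends to a finite value or vanishes.
Limit = 4.

Final answer: 4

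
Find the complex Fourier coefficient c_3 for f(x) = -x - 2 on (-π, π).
Compute the real Fourier coefficients first: a_3 = 0, b_3 = -2/3.
Then c_3 = (a_3 − i·b_3)/2 = i/3.

Final answer: i/3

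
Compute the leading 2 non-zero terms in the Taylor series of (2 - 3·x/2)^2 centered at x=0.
4 - 6·x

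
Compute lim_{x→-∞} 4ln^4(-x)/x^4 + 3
The quotient is an ∞/∞ indeterminate form as x → -∞.
Compare growth rates of the dominant terms (exponentials ≫ polynomials ≫ logarithms), or apply L'Hôpital's rule; the quotient → 0.
Adding the constant: 0 + 3 = 3. Limit = 3.

Final answer: 3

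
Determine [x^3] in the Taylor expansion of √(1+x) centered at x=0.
Expand to order 3: √(1+x) = x^3/16 - x^2/8 + x/2 + 1 + O(x^4).
The coefficient of x^3 is 1/16.

Final answer: 1/16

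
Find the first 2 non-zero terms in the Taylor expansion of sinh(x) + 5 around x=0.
x + 5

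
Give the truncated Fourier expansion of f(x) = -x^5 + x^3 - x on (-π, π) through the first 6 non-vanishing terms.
(-254 - 2·π^4 + 42·π^2)·sin(x) + (-6·π^2 + 10 + π^4)·sin(2·x) + (-2·π^4/3 - 170/81 + 58·π^2/27)·sin(3·x) + (-9·π^2/8 + 59/64 + π^4/2)·sin(4·x) + (-2·π^4/5 - 358/625 + 18·π^2/25)·sin(5·x) + (-14·π^2/27 + 34/81 + π^4/3)·sin(6·x)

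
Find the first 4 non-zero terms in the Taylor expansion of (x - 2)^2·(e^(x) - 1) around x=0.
x^5/30 - x^3/3 - 2·x^2 + 4·x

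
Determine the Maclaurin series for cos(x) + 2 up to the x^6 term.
-x^6/720 + x^4/24 - x^2/2 + 3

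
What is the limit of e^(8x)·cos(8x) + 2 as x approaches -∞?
Evaluate the dominant behaviour as x → -∞; each term tends to a finite value or vanishes.
Limit = 2.

Final answer: 2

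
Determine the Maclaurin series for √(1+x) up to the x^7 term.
33·x^7/2048 - 21·x^6/1024 + 7·x^5/256 - 5·x^4/128 + x^3/16 - x^2/8 + x/2 + 1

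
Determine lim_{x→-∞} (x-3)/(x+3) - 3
Evaluate the dominant behaviour as x → -∞; each term tends to a finite value or vanishes.
Limit = -2.

Final answer: -2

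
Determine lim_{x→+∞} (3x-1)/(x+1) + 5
Evaluate the dominant behaviour as x → +∞; each term tends to a finite value or vanishes.
Limit = 8.

Final answer: 8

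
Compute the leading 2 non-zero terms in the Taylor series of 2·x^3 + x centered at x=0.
2·x^3 + x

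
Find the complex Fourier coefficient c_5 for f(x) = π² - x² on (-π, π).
Compute the real Fourier coefficients first: a_5 = 4/25, b_5 = 0.
Then c_5 = (a_5 − i·b_5)/2 = 2/25.

Final answer: 2/25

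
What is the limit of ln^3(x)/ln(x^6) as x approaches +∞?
This is an ∞/∞ indeterminate form as x → +∞.
Write ln(x^6) = 6·ln(x), reducing the quotient to ln^2(x)/6 → ∞.
Limit = ∞.

Final answer: ∞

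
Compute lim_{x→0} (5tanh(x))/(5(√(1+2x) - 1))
Both numerator and denominator → 0 as x → 0; this is a 0/0 indeterminate form.
Expand each to leading order near x = 0: numerator ~ 5·x, denominator ~ 5·x.
The limit of the ratio is 1.

Final answer: 1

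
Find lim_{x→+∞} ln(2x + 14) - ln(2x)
This is an ∞ − ∞ indeterminate form.
Combine the logarithms: ln(2x+14) − ln(2x) = ln((2x+14)/(2x)) = ln(1 + 14/(2x)) → ln(1) = 0.
Limit = 0.

Final answer: 0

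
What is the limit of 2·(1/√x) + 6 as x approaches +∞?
Evaluate the dominant behaviour as x → +∞; each term tends to a finite value or vanishes.
Limit = 6.

Final answer: 6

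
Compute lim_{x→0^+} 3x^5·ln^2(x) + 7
The product is a 0·∞ indeterminate form at x → 0⁺.
Rewrite the product as 3·ln^2(x) / x^(-5) and apply L'Hôpital, or use the standard hierarchy x^(-5) ≫ |ln x|^2 as x → 0⁺.
The indeterminate product → 0, so the limit = 7.

Final answer: 7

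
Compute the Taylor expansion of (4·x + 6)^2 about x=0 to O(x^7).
16·x^2 + 48·x + 36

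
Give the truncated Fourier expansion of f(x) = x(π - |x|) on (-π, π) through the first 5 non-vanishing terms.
8·sin(x)/π + 8·sin(3·x)/(27·π) + 8·sin(5·x)/(125·π) + 8·sin(7·x)/(343·π) + 8·sin(9·x)/(729·π)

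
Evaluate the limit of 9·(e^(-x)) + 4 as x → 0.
Direct substitution at x = 0 gives 13.

Final answer: 13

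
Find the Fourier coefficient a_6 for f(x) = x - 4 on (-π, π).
a_6 = (1/π) ∫_{-π}^{π} f(x)·cos(6x) dx.
Evaluate the integral (use parity and integration by parts as needed): a_6 = 0.

Final answer: 0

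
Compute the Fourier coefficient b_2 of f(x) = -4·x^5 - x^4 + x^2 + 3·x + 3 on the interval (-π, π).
b_2 = (1/π) ∫_{-π}^{π} f(x)·sin(2x) dx.
Evaluate the integral (use parity and integration by parts as needed): b_2 = -20·π^2 + 27 + 4·π^4.

Final answer: -20·π^2 + 27 + 4·π^4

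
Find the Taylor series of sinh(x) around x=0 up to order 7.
x^7/5040 + x^5/120 + x^3/6 + x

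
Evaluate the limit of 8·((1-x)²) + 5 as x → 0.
Direct substitution at x = 0 gives 13.

Final answer: 13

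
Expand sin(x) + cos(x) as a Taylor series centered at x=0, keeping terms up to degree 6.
-x^6/720 + x^5/120 + x^4/24 - x^3/6 - x^2/2 + x + 1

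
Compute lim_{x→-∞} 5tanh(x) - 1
Evaluate the dominant behaviour as x → -∞; each term tends to a finite value or vanishes.
Limit = -6.

Final answer: -6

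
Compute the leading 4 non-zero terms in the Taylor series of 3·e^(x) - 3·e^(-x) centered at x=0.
x^7/840 + x^5/20 + x^3 + 6·x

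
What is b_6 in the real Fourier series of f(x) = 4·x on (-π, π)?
b_6 = (1/π) ∫_{-π}^{π} f(x)·sin(6x) dx.
Evaluate the integral (use parity and integration by parts as needed): b_6 = -4/3.

Final answer: -4/3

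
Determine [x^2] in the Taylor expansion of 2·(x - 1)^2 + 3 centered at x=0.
Expand to order 2: 2·(x - 1)^2 + 3 = 2·x^2 - 4·x + 5 + O(x^3).
The coefficient of x^2 is 2.

Final answer: 2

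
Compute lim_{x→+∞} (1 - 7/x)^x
As x → +∞: this is the defining limit (1 - 7/x)^x → e^(-7).
Limit = e^(-7).

Final answer: e^(-7)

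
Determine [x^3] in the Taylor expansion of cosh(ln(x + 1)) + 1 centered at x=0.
Expand to order 3: cosh(ln(x + 1)) + 1 = -x^3/2 + x^2/2 + 2 + O(x^4).
The coefficient of x^3 is -1/2.

Final answer: -1/2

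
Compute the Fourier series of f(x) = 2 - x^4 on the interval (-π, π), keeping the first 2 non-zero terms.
(-48 + 8·π^2)·cos(x) - π^4/5 + 2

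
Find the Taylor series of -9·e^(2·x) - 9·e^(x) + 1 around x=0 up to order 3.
-27·x^3/2 - 45·x^2/2 - 27·x - 17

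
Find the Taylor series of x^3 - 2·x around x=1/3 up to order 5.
-17/27 - 5·(x - 1/3)/3 + (x - 1/3)^2 + (x - 1/3)^3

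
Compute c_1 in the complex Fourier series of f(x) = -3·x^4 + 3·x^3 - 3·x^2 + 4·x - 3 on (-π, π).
Compute the real Fourier coefficients first: a_1 = -132 + 24·π^2, b_1 = -28 + 6·π^2.
Then c_1 = (a_1 − i·b_1)/2 = -66 + 12·π^2 - 3·i·π^2 + 14·i.

Final answer: -66 + 12·π^2 - 3·i·π^2 + 14·i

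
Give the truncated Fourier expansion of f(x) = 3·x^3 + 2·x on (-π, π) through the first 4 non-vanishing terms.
(-32 + 6·π^2)·sin(x) + (5/2 - 3·π^2)·sin(2·x) + 2·π^2·sin(3·x) + (-3·π^2/2 - 7/16)·sin(4·x)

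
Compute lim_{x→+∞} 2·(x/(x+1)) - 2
Evaluate the dominant behaviour as x → +∞; each term tends to a finite value or vanishes.
Limit = 0.

Final answer: 0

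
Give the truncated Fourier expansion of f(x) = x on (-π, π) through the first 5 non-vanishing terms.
2·sin(x) - sin(2·x) + 2·sin(3·x)/3 - sin(4·x)/2 + 2·sin(5·x)/5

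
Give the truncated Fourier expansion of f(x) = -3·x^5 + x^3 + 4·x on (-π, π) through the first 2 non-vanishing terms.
(-724 - 6·π^4 + 122·π^2)·sin(x) + (-16·π^2 + 20 + 3·π^4)·sin(2·x)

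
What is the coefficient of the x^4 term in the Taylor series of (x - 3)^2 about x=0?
Expand to order 4: (x - 3)^2 = x^2 - 6·x + 9 + O(x^5).
The coefficient of x^4 is 0.

Final answer: 0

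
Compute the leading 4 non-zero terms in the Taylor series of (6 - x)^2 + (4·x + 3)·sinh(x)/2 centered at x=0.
x^3/4 + 3·x^2 - 21·x/2 + 36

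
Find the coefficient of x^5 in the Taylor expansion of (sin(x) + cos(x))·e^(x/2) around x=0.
Expand to order 5: (sin(x) + cos(x))·e^(x/2) = x^5/1280 - 31·x^4/384 - 13·x^3/48 + x^2/8 + 3·x/2 + 1 + O(x^6).
The coefficient of x^5 is 1/1280.

Final answer: 1/1280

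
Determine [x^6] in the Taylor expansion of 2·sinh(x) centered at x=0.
Expand to order 6: 2·sinh(x) = x^5/60 + x^3/3 + 2·x + O(x^7).
The coefficient of x^6 is 0.

Final answer: 0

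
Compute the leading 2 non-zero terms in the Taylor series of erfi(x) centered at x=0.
2·x^3/(3·√(π)) + 2·x/√(π)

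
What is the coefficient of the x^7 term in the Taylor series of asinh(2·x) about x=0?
Expand to order 7: asinh(2·x) = -40·x^7/7 + 12·x^5/5 - 4·x^3/3 + 2·x + O(x^8).
The coefficient of x^7 is -40/7.

Final answer: -40/7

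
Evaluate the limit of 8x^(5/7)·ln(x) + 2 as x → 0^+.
The product is a 0·∞ indeterminate form at x → 0⁺.
Rewrite the product as 8·ln(x) / x^(-5/7) and apply L'Hôpital, or use the standard hierarchy x^(-5/7) ≫ |ln x| as x → 0⁺.
The indeterminate product → 0, so the limit = 2.

Final answer: 2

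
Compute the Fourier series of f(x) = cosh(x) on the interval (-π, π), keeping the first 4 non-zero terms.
-cos(x)·sinh(π)/π + 2·cos(2·x)·sinh(π)/(5·π) - cos(3·x)·sinh(π)/(5·π) + sinh(π)/π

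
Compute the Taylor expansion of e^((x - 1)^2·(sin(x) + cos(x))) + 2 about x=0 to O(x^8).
-3509·e·x^7/5040 + 1069·e·x^6/240 - 17·e·x^5/6 - 37·e·x^4/24 + 19·e·x^3/6 - e·x^2 - e·x + 2 + e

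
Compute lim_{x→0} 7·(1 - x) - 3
Direct substitution at x = 0 gives 4.

Final answer: 4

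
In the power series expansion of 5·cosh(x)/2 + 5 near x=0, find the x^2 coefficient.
Expand to order 2: 5·cosh(x)/2 + 5 = 5·x^2/4 + 15/2 + O(x^3).
The coefficient of x^2 is 5/4.

Final answer: 5/4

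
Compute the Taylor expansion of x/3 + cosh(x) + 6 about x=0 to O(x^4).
x^2/2 + x/3 + 7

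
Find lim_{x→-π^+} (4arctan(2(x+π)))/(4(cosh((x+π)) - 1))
Both numerator and denominator → 0 as x → -π^+; this is a 0/0 indeterminate form.
Expand each to leading order near x = -π: numerator ~ 8·(x + π), denominator ~ 2·(x + π)^2.
The limit of the ratio is ∞.

Final answer: ∞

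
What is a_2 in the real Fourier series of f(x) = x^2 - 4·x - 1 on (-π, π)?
a_2 = (1/π) ∫_{-π}^{π} f(x)·cos(2x) dx.
Evaluate the integral (use parity and integration by parts as needed): a_2 = 1.

Final answer: 1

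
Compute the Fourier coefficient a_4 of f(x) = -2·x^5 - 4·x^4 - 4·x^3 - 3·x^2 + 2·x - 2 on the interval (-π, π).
a_4 = (1/π) ∫_{-π}^{π} f(x)·cos(4x) dx.
Evaluate the integral (use parity and integration by parts as needed): a_4 = -2·π^2.

Final answer: -2·π^2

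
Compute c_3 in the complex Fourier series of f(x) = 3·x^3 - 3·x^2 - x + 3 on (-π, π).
Compute the real Fourier coefficients first: a_3 = 4/3, b_3 = -2 + 2·π^2.
Then c_3 = (a_3 − i·b_3)/2 = 2/3 - i·π^2 + i.

Final answer: 2/3 - i·π^2 + i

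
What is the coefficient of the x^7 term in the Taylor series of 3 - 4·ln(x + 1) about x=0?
Expand to order 7: 3 - 4·ln(x + 1) = -4·x^7/7 + 2·x^6/3 - 4·x^5/5 + x^4 - 4·x^3/3 + 2·x^2 - 4·x + 3 + O(x^8).
The coefficient of x^7 is -4/7.

Final answer: -4/7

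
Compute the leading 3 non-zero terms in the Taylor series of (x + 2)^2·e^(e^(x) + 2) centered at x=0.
9·x^2·e^(3) + 8·x·e^(3) + 4·e^(3)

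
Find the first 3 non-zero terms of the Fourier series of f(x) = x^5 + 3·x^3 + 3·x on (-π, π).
(-34·π^2 + 2·π^4 + 210)·sin(x) + (-π^4 - 6 + 2·π^2)·sin(2·x) + (134/81 + 14·π^2/27 + 2·π^4/3)·sin(3·x)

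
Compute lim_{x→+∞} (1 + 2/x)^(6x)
As x → +∞: write (1 + 2/x)^(6x) = ((1 + 2/x)^x)^6 → (e^2)^6 = e^12.
Limit = e^(12).

Final answer: e^(12)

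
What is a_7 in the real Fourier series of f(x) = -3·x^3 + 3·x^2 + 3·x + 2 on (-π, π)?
a_7 = (1/π) ∫_{-π}^{π} f(x)·cos(7x) dx.
Evaluate the integral (use parity and integration by parts as needed): a_7 = -12/49.

Final answer: -12/49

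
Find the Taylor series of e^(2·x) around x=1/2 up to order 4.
e + 2·e·(x - 1/2) + 2·e·(x - 1/2)^2 + 4·e·(x - 1/2)^3/3 + 2·e·(x - 1/2)^4/3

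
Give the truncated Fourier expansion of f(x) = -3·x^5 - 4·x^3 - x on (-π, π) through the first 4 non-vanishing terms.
(-674 - 6·π^4 + 112·π^2)·sin(x) + (-11·π^2 + 35/2 + 3·π^4)·sin(2·x) + (-2·π^4 - 50/27 + 16·π^2/9)·sin(3·x) + (29/64 + π^2/8 + 3·π^4/2)·sin(4·x)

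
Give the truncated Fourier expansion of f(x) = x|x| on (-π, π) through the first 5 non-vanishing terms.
(-8 + 2·π^2)·sin(x)/π - π·sin(2·x) + (-8 + 18·π^2)·sin(3·x)/(27·π) - π·sin(4·x)/2 + (-8 + 50·π^2)·sin(5·x)/(125·π)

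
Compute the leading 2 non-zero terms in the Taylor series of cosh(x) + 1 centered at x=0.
x^2/2 + 2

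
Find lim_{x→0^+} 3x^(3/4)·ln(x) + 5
The product is a 0·∞ indeterminate form at x → 0⁺.
Rewrite the product as 3·ln(x) / x^(-3/4) and apply L'Hôpital, or use the standard hierarchy x^(-3/4) ≫ |ln x| as x → 0⁺.
The indeterminate product → 0, so the limit = 5.

Final answer: 5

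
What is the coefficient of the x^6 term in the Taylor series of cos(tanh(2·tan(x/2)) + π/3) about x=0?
Expand to order 6: cos(tanh(2·tan(x/2)) + π/3) = -191·x^6/2880 - 23·√(3)·x^5/240 + 7·x^4/48 + 5·√(3)·x^3/24 - x^2/4 - √(3)·x/2 + 1/2 + O(x^7).
The coefficient of x^6 is -191/2880.

Final answer: -191/2880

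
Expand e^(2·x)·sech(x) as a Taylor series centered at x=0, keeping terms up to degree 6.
7·x^6/80 + x^5/60 - x^4/8 + x^3/3 + 3·x^2/2 + 2·x + 1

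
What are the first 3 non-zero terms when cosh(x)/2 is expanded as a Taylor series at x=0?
x^4/48 + x^2/4 + 1/2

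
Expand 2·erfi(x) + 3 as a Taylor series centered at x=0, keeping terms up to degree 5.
2·x^5/(5·√(π)) + 4·x^3/(3·√(π)) + 4·x/√(π) + 3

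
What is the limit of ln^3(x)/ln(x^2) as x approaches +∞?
This is an ∞/∞ indeterminate form as x → +∞.
Write ln(x^2) = 2·ln(x), reducing the quotient to ln^2(x)/2 → ∞.
Limit = ∞.

Final answer: ∞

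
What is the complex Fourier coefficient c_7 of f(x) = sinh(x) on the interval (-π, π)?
Compute the real Fourier coefficients first: a_7 = 0, b_7 = 7·sinh(π)/(25·π).
Then c_7 = (a_7 − i·b_7)/2 = -7·i·sinh(π)/(50·π).

Final answer: -7·i·sinh(π)/(50·π)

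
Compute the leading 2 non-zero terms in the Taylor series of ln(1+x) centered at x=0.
-x^2/2 + x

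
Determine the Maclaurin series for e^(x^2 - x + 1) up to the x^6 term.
331·e·x^6/720 - 27·e·x^5/40 + 25·e·x^4/24 - 7·e·x^3/6 + 3·e·x^2/2 - e·x + e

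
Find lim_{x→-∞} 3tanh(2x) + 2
Evaluate the dominant behaviour as x → -∞; each term tends to a finite value or vanishes.
Limit = -1.

Final answer: -1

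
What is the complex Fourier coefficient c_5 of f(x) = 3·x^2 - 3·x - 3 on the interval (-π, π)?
Compute the real Fourier coefficients first: a_5 = -12/25, b_5 = -6/5.
Then c_5 = (a_5 − i·b_5)/2 = -6/25 + 3·i/5.

Final answer: -6/25 + 3·i/5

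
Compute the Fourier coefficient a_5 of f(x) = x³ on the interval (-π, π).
a_5 = (1/π) ∫_{-π}^{π} f(x)·cos(5x) dx.
Evaluate the integral (use parity and integration by parts as needed): a_5 = 0.

Final answer: 0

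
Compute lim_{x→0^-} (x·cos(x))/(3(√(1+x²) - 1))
Both numerator and denominator → 0 as x → 0^-; this is a 0/0 indeterminate form.
Expand each to leading order near x = 0: numerator ~ x, denominator ~ 3·x^2/2.
The limit of the ratio is -∞.

Final answer: -∞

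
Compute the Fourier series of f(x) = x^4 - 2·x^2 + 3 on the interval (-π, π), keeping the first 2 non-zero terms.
(56 - 8·π^2)·cos(x) - 2·π^2/3 + 3 + π^4/5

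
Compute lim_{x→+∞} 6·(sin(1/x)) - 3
Evaluate the dominant behaviour as x → +∞; each term tends to a finite value or vanishes.
Limit = -3.

Final answer: -3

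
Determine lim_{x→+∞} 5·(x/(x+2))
Evaluate the dominant behaviour as x → +∞; each term tends to a finite value or vanishes.
Limit = 5.

Final answer: 5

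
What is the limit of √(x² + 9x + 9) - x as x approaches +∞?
This is an ∞ − ∞ indeterminate form.
Multiply and divide by the conjugate √(x²+9x + 9) + x; the x² terms cancel, leaving (9x + 9)/(√(x²+9x + 9)+x) → 9/2.
Limit = 9/2.

Final answer: 9/2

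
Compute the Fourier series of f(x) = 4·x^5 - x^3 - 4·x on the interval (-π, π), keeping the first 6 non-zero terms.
(-162·π^2 + 8·π^4 + 964)·sin(x) + (-4·π^4 - 55/2 + 21·π^2)·sin(2·x) + (-178·π^2/27 + 140/81 + 8·π^4/3)·sin(3·x) + (-2·π^4 + 7/8 + 3·π^2)·sin(4·x) + (-42·π^2/25 - 748/625 + 8·π^4/5)·sin(5·x) + (-4·π^4/3 + 187/162 + 29·π^2/27)·sin(6·x)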